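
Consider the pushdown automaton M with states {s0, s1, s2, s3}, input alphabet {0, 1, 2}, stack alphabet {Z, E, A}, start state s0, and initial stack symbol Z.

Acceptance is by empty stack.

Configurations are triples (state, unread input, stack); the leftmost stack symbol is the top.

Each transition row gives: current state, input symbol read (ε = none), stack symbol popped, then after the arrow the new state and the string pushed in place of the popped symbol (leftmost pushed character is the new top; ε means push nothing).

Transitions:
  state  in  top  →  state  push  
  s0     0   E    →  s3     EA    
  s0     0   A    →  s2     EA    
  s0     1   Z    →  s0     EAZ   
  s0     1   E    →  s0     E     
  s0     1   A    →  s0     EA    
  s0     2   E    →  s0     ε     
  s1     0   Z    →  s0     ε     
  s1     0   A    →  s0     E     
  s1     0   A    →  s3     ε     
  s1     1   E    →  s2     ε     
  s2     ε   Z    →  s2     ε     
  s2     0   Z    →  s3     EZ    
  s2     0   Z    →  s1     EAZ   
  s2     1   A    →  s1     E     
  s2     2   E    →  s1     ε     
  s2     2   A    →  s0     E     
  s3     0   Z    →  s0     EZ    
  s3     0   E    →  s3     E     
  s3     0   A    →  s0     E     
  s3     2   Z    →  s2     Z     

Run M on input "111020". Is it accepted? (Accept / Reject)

Reject

No computation consumes all input and empties the stack.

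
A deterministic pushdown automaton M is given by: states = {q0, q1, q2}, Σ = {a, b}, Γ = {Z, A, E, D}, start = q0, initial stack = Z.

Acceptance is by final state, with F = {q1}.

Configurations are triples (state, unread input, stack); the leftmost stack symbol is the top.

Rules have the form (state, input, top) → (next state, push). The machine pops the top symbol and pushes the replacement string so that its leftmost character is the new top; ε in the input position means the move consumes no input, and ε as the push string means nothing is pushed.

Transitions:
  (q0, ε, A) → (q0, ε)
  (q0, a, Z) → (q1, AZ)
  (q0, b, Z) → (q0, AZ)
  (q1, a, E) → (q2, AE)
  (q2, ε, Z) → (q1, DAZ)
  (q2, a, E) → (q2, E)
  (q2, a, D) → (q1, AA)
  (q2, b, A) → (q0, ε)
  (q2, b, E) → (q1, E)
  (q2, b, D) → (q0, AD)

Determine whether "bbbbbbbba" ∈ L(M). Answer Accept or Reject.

(q0, bbbbbbbba, Z)
  read b, top Z: go to q0, push AZ → (q0, bbbbbbba, AZ)
  ε-move, top A: go to q0, push ε → (q0, bbbbbbba, Z)
  read b, top Z: go to q0, push AZ → (q0, bbbbbba, AZ)
  ε-move, top A: go to q0, push ε → (q0, bbbbbba, Z)
  read b, top Z: go to q0, push AZ → (q0, bbbbba, AZ)
  ε-move, top A: go to q0, push ε → (q0, bbbbba, Z)
  read b, top Z: go to q0, push AZ → (q0, bbbba, AZ)
  ε-move, top A: go to q0, push ε → (q0, bbbba, Z)
  read b, top Z: go to q0, push AZ → (q0, bbba, AZ)
  ε-move, top A: go to q0, push ε → (q0, bbba, Z)
  read b, top Z: go to q0, push AZ → (q0, bba, AZ)
  ε-move, top A: go to q0, push ε → (q0, bba, Z)
  read b, top Z: go to q0, push AZ → (q0, ba, AZ)
  ε-move, top A: go to q0, push ε → (q0, ba, Z)
  read b, top Z: go to q0, push AZ → (q0, a, AZ)
  ε-move, top A: go to q0, push ε → (q0, a, Z)
  read a, top Z: go to q1, push AZ → (q1, ε, AZ)
All input consumed; state q1 ∈ F.

Accept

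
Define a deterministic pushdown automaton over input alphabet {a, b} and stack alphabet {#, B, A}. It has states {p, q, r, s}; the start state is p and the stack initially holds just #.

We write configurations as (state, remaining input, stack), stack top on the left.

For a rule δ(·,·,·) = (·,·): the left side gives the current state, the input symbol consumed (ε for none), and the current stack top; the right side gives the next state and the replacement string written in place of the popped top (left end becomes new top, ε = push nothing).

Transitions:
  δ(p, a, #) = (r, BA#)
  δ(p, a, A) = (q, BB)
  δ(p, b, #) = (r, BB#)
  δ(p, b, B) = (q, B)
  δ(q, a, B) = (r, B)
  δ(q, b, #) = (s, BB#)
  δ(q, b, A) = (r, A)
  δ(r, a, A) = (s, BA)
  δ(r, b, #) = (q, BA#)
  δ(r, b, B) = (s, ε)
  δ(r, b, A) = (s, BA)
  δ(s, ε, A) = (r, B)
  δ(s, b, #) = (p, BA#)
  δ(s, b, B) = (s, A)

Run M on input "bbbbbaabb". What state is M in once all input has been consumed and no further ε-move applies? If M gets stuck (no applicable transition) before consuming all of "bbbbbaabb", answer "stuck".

stuck

(p, bbbbbaabb, #)
  read b, top #: go to r, push BB# → (r, bbbbaabb, BB#)
  read b, top B: go to s, push ε → (s, bbbaabb, B#)
  read b, top B: go to s, push A → (s, bbaabb, A#)
  ε-move, top A: go to r, push B → (r, bbaabb, B#)
  read b, top B: go to s, push ε → (s, baabb, #)
  read b, top #: go to p, push BA# → (p, aabb, BA#)
No transition for (p, a, top B); M blocks with input aabb remaining.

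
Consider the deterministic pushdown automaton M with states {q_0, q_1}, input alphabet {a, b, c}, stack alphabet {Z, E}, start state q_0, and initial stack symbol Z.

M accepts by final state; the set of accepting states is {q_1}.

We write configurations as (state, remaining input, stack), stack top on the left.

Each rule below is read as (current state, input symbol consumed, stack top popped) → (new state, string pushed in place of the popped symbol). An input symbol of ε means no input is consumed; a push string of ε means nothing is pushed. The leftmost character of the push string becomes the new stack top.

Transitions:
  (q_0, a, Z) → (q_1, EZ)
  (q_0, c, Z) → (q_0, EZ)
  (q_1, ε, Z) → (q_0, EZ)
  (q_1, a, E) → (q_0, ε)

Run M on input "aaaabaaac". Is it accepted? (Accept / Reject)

Reject

(q_0, aaaabaaac, Z) ⊢ (q_1, aaabaaac, EZ) ⊢ (q_0, aabaaac, Z) ⊢ (q_1, abaaac, EZ) ⊢ (q_0, baaac, Z)
No transition applies at (q_0, baaac, Z); input not fully consumed.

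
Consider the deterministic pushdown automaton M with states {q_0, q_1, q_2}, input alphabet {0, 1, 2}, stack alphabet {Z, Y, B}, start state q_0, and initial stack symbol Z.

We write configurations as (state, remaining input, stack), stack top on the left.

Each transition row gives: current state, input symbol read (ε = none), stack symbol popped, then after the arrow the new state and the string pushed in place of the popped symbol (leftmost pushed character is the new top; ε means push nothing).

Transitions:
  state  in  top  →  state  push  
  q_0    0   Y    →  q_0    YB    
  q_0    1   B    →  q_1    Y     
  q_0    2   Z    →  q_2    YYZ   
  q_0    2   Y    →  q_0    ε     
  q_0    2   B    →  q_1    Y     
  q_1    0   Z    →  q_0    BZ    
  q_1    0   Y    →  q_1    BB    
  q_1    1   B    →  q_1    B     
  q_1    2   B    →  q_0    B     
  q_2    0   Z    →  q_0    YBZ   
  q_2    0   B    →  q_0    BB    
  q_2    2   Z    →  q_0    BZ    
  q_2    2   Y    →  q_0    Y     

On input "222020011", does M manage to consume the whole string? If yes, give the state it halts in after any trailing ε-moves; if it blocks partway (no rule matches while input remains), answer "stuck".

stuck

(q_0, 222020011, Z)
  read 2, top Z: go to q_2, push YYZ → (q_2, 22020011, YYZ)
  read 2, top Y: go to q_0, push Y → (q_0, 2020011, YYZ)
  read 2, top Y: go to q_0, push ε → (q_0, 020011, YZ)
  read 0, top Y: go to q_0, push YB → (q_0, 20011, YBZ)
  read 2, top Y: go to q_0, push ε → (q_0, 0011, BZ)
No transition for (q_0, 0, top B); M blocks with input 0011 remaining.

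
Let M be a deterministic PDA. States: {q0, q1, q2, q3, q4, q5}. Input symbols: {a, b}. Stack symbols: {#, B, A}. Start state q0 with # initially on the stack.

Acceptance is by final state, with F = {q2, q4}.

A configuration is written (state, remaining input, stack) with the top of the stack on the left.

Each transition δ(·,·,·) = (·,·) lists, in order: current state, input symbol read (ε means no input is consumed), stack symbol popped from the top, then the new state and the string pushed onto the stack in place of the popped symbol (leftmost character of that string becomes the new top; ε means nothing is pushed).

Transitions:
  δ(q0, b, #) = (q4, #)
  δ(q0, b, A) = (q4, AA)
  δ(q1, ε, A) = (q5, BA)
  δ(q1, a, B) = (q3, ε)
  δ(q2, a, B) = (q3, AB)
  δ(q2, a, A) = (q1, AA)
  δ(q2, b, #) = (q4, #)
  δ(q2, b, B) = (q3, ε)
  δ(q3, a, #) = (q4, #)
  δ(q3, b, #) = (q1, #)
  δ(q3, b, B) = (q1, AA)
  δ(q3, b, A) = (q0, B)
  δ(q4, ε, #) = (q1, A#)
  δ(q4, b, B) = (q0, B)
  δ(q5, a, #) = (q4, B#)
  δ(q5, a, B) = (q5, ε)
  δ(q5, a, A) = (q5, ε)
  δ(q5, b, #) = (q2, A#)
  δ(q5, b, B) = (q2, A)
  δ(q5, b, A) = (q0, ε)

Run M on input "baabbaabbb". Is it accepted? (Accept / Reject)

(q0, baabbaabbb, #)
  read b, top #: go to q4, push # → (q4, aabbaabbb, #)
  ε-move, top #: go to q1, push A# → (q1, aabbaabbb, A#)
  ε-move, top A: go to q5, push BA → (q5, aabbaabbb, BA#)
  read a, top B: go to q5, push ε → (q5, abbaabbb, A#)
  read a, top A: go to q5, push ε → (q5, bbaabbb, #)
  read b, top #: go to q2, push A# → (q2, baabbb, A#)
No transition applies at (q2, baabbb, A#); input not fully consumed.

Reject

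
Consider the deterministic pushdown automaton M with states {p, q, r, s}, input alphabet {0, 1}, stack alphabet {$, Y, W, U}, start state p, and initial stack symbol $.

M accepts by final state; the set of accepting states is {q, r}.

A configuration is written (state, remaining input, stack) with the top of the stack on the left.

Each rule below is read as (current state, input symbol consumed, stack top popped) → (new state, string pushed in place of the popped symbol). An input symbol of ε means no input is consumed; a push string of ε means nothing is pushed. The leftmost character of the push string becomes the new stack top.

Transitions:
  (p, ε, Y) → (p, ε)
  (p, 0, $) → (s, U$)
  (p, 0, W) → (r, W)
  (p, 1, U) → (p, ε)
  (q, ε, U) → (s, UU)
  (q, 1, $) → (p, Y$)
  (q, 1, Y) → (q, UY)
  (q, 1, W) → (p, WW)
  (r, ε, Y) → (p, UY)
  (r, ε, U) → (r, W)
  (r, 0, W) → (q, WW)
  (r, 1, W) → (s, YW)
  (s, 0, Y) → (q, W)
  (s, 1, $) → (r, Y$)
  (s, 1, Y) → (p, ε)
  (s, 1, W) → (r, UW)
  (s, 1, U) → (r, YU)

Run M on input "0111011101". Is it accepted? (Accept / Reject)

(p, 0111011101, $)
  read 0, top $: go to s, push U$ → (s, 111011101, U$)
  read 1, top U: go to r, push YU → (r, 11011101, YU$)
  ε-move, top Y: go to p, push UY → (p, 11011101, UYU$)
  read 1, top U: go to p, push ε → (p, 1011101, YU$)
  ε-move, top Y: go to p, push ε → (p, 1011101, U$)
  read 1, top U: go to p, push ε → (p, 011101, $)
  read 0, top $: go to s, push U$ → (s, 11101, U$)
  read 1, top U: go to r, push YU → (r, 1101, YU$)
  ε-move, top Y: go to p, push UY → (p, 1101, UYU$)
  read 1, top U: go to p, push ε → (p, 101, YU$)
  ε-move, top Y: go to p, push ε → (p, 101, U$)
  read 1, top U: go to p, push ε → (p, 01, $)
  read 0, top $: go to s, push U$ → (s, 1, U$)
  read 1, top U: go to r, push YU → (r, ε, YU$)
All input consumed; state r ∈ F.

Accept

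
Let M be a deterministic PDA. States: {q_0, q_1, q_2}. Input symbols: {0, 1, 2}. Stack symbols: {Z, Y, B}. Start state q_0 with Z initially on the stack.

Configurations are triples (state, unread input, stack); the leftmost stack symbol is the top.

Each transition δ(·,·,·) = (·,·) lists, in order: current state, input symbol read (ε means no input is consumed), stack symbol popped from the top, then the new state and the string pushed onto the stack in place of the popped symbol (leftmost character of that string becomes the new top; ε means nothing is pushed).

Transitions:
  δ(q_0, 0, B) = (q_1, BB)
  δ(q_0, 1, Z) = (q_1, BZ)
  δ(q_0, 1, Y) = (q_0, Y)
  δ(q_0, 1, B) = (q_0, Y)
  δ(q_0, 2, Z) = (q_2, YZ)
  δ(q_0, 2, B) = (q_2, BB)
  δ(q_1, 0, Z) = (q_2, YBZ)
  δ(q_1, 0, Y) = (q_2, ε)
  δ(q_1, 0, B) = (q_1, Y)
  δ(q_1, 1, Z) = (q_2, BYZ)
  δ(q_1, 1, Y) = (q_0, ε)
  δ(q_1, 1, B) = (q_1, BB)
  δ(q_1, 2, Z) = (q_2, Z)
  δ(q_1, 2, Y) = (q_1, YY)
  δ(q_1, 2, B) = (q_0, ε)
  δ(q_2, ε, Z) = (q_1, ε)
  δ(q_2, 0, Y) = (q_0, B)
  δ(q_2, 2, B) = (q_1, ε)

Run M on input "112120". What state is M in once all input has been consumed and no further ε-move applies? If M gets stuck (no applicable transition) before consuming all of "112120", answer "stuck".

(q_0, 112120, Z)
  read 1, top Z: go to q_1, push BZ → (q_1, 12120, BZ)
  read 1, top B: go to q_1, push BB → (q_1, 2120, BBZ)
  read 2, top B: go to q_0, push ε → (q_0, 120, BZ)
  read 1, top B: go to q_0, push Y → (q_0, 20, YZ)
No transition for (q_0, 2, top Y); M blocks with input 20 remaining.

stuck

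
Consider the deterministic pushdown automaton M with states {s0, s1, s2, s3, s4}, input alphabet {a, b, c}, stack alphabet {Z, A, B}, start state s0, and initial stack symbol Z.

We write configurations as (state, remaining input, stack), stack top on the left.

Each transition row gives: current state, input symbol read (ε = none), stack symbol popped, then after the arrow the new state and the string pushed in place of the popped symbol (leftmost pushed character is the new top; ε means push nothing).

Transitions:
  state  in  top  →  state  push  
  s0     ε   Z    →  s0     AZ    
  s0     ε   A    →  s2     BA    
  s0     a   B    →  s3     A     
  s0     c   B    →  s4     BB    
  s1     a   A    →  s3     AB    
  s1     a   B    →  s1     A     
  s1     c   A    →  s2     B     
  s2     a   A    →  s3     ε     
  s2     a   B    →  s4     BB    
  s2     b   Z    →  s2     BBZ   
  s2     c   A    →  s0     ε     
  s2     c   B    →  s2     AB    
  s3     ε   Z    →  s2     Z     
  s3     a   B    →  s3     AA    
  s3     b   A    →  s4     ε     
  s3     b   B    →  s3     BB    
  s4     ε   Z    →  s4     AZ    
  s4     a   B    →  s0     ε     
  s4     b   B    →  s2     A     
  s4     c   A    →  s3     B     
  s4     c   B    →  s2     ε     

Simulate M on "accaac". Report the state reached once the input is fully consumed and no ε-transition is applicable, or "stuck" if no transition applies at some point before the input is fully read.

(s0, accaac, Z)
  ε-move, top Z: go to s0, push AZ → (s0, accaac, AZ)
  ε-move, top A: go to s2, push BA → (s2, accaac, BAZ)
  read a, top B: go to s4, push BB → (s4, ccaac, BBAZ)
  read c, top B: go to s2, push ε → (s2, caac, BAZ)
  read c, top B: go to s2, push AB → (s2, aac, ABAZ)
  read a, top A: go to s3, push ε → (s3, ac, BAZ)
  read a, top B: go to s3, push AA → (s3, c, AAAZ)
No transition for (s3, c, top A); M blocks with input c remaining.

stuck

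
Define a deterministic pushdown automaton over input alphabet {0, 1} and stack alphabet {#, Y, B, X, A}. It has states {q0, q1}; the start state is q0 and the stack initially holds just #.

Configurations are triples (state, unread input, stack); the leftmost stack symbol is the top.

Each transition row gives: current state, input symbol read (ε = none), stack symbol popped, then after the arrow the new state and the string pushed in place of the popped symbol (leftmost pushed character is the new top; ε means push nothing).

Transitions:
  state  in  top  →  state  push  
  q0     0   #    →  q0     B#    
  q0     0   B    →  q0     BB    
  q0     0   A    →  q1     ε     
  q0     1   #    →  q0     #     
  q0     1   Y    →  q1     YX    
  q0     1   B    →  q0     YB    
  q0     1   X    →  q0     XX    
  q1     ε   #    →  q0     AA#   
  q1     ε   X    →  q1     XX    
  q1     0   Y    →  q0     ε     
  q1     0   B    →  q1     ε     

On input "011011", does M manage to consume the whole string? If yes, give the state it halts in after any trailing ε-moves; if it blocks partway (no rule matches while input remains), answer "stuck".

q0

(q0, 011011, #)
  read 0, top #: go to q0, push B# → (q0, 11011, B#)
  read 1, top B: go to q0, push YB → (q0, 1011, YB#)
  read 1, top Y: go to q1, push YX → (q1, 011, YXB#)
  read 0, top Y: go to q0, push ε → (q0, 11, XB#)
  read 1, top X: go to q0, push XX → (q0, 1, XXB#)
  read 1, top X: go to q0, push XX → (q0, ε, XXXB#)
All input consumed; M is in state q0.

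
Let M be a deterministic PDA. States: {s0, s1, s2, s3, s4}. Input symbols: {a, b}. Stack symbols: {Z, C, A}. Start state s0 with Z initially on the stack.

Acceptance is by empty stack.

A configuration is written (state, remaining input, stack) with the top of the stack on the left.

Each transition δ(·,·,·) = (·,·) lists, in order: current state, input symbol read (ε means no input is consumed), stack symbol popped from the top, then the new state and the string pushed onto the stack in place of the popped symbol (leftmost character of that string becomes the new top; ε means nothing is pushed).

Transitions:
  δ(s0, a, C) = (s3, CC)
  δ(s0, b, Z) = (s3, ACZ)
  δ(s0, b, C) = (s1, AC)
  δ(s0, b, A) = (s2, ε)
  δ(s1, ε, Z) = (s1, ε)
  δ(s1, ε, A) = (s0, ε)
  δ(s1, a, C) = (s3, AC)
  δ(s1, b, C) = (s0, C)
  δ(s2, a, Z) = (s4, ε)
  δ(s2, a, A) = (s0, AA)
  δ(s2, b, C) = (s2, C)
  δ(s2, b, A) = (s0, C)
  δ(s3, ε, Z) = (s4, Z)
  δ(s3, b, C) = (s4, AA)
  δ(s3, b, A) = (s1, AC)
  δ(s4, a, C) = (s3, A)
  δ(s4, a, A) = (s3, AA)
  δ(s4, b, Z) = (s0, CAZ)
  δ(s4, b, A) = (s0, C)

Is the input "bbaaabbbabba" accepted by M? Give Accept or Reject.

Reject

(s0, bbaaabbbabba, Z)
  read b, top Z: go to s3, push ACZ → (s3, baaabbbabba, ACZ)
  read b, top A: go to s1, push AC → (s1, aaabbbabba, ACCZ)
  ε-move, top A: go to s0, push ε → (s0, aaabbbabba, CCZ)
  read a, top C: go to s3, push CC → (s3, aabbbabba, CCCZ)
No transition applies at (s3, aabbbabba, CCCZ); input not fully consumed.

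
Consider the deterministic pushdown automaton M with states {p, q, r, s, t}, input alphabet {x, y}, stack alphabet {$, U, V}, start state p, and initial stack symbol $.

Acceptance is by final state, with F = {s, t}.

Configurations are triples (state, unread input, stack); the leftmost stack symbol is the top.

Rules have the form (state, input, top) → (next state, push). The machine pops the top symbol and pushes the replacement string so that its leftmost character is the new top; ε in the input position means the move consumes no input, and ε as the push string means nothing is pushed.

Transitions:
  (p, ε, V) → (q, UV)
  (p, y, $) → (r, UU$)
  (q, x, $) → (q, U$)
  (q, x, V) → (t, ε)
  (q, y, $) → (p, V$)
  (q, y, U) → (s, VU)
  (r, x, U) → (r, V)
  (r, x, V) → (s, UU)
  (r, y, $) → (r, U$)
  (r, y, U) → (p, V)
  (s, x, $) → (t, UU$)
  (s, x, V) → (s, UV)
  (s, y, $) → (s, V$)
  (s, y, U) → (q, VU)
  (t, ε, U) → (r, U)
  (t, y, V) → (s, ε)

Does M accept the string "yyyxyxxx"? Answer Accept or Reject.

(p, yyyxyxxx, $)
  read y, top $: go to r, push UU$ → (r, yyxyxxx, UU$)
  read y, top U: go to p, push V → (p, yxyxxx, VU$)
  ε-move, top V: go to q, push UV → (q, yxyxxx, UVU$)
  read y, top U: go to s, push VU → (s, xyxxx, VUVU$)
  read x, top V: go to s, push UV → (s, yxxx, UVUVU$)
  read y, top U: go to q, push VU → (q, xxx, VUVUVU$)
  read x, top V: go to t, push ε → (t, xx, UVUVU$)
  ε-move, top U: go to r, push U → (r, xx, UVUVU$)
  read x, top U: go to r, push V → (r, x, VVUVU$)
  read x, top V: go to s, push UU → (s, ε, UUVUVU$)
All input consumed; state s ∈ F.

Accept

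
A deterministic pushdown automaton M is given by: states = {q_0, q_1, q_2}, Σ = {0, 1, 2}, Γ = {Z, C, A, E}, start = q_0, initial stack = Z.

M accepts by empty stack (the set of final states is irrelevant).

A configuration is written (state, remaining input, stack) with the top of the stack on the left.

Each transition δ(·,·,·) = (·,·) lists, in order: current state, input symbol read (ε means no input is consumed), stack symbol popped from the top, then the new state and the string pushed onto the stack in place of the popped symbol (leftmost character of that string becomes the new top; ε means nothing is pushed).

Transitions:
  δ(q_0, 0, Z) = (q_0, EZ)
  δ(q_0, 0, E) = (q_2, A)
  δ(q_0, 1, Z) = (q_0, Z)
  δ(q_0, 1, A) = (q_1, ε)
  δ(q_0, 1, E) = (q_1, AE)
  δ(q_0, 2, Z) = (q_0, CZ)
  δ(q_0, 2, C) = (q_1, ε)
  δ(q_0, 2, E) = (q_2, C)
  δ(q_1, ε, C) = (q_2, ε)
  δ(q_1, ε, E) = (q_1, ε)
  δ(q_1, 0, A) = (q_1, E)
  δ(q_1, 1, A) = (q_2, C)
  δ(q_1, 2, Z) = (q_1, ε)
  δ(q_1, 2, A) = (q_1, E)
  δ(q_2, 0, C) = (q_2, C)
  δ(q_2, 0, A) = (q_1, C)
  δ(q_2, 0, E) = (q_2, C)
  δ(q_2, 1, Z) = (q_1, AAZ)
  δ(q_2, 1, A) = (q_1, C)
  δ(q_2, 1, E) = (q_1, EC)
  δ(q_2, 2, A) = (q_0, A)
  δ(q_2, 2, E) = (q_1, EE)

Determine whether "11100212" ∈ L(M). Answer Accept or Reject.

(q_0, 11100212, Z)
  read 1, top Z: go to q_0, push Z → (q_0, 1100212, Z)
  read 1, top Z: go to q_0, push Z → (q_0, 100212, Z)
  read 1, top Z: go to q_0, push Z → (q_0, 00212, Z)
  read 0, top Z: go to q_0, push EZ → (q_0, 0212, EZ)
  read 0, top E: go to q_2, push A → (q_2, 212, AZ)
  read 2, top A: go to q_0, push A → (q_0, 12, AZ)
  read 1, top A: go to q_1, push ε → (q_1, 2, Z)
  read 2, top Z: go to q_1, push ε → (q_1, ε, ε)
All input consumed and the stack is empty.

Accept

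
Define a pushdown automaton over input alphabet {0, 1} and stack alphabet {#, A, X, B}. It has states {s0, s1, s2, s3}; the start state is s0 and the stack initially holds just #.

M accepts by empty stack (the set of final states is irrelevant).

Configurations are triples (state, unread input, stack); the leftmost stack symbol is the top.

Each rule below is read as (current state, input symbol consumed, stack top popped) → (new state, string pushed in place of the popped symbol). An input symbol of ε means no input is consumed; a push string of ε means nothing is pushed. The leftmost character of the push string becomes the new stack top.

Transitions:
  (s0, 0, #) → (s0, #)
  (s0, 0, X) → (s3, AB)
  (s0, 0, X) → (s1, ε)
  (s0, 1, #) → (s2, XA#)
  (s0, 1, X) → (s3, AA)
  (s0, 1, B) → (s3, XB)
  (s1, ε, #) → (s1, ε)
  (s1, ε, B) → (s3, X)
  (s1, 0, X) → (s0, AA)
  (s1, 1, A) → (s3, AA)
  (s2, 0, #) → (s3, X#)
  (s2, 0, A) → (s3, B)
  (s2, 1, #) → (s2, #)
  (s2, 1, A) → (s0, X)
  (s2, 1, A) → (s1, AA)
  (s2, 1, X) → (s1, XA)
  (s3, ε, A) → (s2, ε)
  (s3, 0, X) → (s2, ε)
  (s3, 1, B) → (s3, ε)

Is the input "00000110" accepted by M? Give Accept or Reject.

No computation consumes all input and empties the stack.

Reject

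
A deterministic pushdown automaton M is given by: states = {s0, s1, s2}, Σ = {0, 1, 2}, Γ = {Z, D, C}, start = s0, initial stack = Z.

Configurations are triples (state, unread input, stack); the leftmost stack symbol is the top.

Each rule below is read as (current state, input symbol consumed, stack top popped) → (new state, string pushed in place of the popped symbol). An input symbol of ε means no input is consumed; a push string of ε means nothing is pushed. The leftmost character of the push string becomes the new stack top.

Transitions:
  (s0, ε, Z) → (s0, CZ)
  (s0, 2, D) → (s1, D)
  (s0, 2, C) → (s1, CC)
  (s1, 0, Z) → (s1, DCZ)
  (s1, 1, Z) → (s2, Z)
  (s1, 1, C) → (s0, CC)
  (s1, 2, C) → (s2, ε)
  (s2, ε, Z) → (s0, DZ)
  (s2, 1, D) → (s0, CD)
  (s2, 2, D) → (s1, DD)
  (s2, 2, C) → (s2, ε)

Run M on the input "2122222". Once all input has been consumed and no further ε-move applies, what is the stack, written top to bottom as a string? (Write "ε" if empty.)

DZ

(s0, 2122222, Z)
  ε-move, top Z: go to s0, push CZ → (s0, 2122222, CZ)
  read 2, top C: go to s1, push CC → (s1, 122222, CCZ)
  read 1, top C: go to s0, push CC → (s0, 22222, CCCZ)
  read 2, top C: go to s1, push CC → (s1, 2222, CCCCZ)
  read 2, top C: go to s2, push ε → (s2, 222, CCCZ)
  read 2, top C: go to s2, push ε → (s2, 22, CCZ)
  read 2, top C: go to s2, push ε → (s2, 2, CZ)
  read 2, top C: go to s2, push ε → (s2, ε, Z)
  ε-move, top Z: go to s0, push DZ → (s0, ε, DZ)
All input consumed in state s0 with stack DZ.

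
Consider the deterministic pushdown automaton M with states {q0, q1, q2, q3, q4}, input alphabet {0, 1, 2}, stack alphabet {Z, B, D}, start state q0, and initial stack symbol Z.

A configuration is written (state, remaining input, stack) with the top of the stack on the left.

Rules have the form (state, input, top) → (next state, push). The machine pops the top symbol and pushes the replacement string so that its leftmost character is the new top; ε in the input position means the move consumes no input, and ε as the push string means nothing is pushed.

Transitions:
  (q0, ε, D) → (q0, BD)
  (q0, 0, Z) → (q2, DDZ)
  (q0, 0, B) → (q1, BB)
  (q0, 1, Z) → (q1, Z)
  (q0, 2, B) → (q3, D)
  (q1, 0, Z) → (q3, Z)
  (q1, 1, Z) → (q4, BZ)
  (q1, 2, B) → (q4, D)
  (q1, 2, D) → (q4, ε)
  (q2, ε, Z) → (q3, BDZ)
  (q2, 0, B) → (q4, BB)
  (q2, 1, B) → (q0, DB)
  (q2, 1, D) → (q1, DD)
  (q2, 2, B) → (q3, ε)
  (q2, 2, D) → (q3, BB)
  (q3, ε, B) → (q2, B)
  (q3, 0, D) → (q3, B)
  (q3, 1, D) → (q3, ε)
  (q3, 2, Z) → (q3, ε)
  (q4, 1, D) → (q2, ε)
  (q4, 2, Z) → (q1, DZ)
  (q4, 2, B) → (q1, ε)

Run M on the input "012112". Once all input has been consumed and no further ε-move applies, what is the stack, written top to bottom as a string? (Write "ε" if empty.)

(q0, 012112, Z) ⊢ (q2, 12112, DDZ) ⊢ (q1, 2112, DDDZ) ⊢ (q4, 112, DDZ) ⊢ (q2, 12, DZ) ⊢ (q1, 2, DDZ) ⊢ (q4, ε, DZ)
All input consumed in state q4 with stack DZ.

DZ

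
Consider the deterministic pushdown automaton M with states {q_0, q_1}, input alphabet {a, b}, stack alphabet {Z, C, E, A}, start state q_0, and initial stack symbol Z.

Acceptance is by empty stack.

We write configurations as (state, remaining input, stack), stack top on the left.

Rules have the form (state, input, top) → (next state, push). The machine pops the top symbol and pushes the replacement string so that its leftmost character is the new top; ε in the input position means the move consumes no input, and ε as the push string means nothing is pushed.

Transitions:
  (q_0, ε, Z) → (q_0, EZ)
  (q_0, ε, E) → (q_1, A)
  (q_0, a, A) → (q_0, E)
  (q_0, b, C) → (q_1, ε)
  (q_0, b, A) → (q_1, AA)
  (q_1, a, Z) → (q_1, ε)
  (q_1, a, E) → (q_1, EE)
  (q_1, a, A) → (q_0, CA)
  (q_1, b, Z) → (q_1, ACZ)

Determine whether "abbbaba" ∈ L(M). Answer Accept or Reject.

(q_0, abbbaba, Z)
  ε-move, top Z: go to q_0, push EZ → (q_0, abbbaba, EZ)
  ε-move, top E: go to q_1, push A → (q_1, abbbaba, AZ)
  read a, top A: go to q_0, push CA → (q_0, bbbaba, CAZ)
  read b, top C: go to q_1, push ε → (q_1, bbaba, AZ)
No transition applies at (q_1, bbaba, AZ); input not fully consumed.

Reject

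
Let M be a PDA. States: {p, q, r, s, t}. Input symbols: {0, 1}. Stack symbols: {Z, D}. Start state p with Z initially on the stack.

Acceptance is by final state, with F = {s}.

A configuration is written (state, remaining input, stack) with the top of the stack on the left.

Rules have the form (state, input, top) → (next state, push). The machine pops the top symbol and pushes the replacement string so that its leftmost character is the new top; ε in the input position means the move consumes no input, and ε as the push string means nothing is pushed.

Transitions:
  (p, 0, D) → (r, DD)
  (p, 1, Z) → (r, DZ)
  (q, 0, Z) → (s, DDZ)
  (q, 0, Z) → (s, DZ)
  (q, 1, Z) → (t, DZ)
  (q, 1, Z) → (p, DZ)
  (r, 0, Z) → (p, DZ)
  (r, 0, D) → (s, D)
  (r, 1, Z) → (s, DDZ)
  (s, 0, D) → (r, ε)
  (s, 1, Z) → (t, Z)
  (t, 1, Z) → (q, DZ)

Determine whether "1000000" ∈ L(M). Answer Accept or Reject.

No computation consumes all input and reaches a final state.

Reject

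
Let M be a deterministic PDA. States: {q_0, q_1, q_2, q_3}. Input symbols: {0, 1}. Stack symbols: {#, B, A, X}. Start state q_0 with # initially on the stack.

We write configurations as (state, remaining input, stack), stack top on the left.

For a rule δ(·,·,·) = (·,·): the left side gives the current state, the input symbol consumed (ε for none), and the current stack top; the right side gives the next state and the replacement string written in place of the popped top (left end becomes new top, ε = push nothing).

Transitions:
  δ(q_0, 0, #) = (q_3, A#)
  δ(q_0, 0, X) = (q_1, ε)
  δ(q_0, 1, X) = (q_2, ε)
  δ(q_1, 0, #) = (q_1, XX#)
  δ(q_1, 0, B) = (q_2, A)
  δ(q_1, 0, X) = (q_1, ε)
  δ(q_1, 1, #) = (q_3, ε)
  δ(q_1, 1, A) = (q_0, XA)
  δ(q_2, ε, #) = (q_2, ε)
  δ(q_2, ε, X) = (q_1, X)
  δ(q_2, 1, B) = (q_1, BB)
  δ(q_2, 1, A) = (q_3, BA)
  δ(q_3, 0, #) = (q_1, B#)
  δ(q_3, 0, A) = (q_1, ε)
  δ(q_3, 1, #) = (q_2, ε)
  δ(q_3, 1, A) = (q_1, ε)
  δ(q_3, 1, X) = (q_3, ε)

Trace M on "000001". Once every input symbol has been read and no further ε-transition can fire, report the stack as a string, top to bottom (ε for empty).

ε

(q_0, 000001, #)
  read 0, top #: go to q_3, push A# → (q_3, 00001, A#)
  read 0, top A: go to q_1, push ε → (q_1, 0001, #)
  read 0, top #: go to q_1, push XX# → (q_1, 001, XX#)
  read 0, top X: go to q_1, push ε → (q_1, 01, X#)
  read 0, top X: go to q_1, push ε → (q_1, 1, #)
  read 1, top #: go to q_3, push ε → (q_3, ε, ε)
All input consumed in state q_3 with stack ε.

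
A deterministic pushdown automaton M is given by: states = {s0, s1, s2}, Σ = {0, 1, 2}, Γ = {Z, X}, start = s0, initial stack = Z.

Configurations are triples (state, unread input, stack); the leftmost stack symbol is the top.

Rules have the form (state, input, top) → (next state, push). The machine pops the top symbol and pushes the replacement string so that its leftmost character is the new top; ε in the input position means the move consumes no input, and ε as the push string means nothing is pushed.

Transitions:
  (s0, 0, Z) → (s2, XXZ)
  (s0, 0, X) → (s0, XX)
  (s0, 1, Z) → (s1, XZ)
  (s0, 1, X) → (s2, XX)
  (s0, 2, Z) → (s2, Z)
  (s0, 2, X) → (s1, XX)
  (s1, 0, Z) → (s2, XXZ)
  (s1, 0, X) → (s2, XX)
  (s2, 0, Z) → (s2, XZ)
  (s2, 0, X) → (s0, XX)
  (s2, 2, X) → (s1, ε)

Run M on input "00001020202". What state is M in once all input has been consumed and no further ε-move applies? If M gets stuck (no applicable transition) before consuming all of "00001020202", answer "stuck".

s1

(s0, 00001020202, Z) ⊢ (s2, 0001020202, XXZ) ⊢ (s0, 001020202, XXXZ) ⊢ (s0, 01020202, XXXXZ) ⊢ (s0, 1020202, XXXXXZ) ⊢ (s2, 020202, XXXXXXZ) ⊢ (s0, 20202, XXXXXXXZ) ⊢ (s1, 0202, XXXXXXXXZ) ⊢ (s2, 202, XXXXXXXXXZ) ⊢ (s1, 02, XXXXXXXXZ) ⊢ (s2, 2, XXXXXXXXXZ) ⊢ (s1, ε, XXXXXXXXZ)
All input consumed; M is in state s1.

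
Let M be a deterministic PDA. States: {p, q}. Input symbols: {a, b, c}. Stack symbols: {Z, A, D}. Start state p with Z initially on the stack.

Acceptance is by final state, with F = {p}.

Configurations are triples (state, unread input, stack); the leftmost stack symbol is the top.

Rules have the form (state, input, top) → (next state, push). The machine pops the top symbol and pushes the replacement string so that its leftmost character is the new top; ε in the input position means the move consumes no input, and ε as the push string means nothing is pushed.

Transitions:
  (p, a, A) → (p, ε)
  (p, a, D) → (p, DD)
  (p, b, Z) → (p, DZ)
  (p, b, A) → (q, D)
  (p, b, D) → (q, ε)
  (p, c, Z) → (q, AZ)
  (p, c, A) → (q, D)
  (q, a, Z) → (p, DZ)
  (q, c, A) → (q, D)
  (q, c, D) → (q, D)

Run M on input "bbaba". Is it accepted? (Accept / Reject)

(p, bbaba, Z)
  read b, top Z: go to p, push DZ → (p, baba, DZ)
  read b, top D: go to q, push ε → (q, aba, Z)
  read a, top Z: go to p, push DZ → (p, ba, DZ)
  read b, top D: go to q, push ε → (q, a, Z)
  read a, top Z: go to p, push DZ → (p, ε, DZ)
All input consumed; state p ∈ F.

Accept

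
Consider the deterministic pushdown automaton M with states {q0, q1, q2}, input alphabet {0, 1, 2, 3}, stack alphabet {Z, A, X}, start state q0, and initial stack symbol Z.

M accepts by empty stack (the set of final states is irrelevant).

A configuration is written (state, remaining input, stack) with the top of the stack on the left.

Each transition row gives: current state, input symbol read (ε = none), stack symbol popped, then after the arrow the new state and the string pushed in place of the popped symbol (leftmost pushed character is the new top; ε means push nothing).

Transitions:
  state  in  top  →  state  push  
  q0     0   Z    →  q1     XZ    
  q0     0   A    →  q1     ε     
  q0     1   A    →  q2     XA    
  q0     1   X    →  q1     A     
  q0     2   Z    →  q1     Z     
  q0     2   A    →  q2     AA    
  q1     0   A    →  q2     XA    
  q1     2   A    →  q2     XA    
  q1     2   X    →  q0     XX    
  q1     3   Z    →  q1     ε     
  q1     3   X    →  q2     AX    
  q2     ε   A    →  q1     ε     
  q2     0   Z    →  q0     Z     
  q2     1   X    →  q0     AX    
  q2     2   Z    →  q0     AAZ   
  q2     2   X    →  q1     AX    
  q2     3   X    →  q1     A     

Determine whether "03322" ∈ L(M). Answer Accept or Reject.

Reject

(q0, 03322, Z) ⊢ (q1, 3322, XZ) ⊢ (q2, 322, AXZ) ⊢ (q1, 322, XZ) ⊢ (q2, 22, AXZ) ⊢ (q1, 22, XZ) ⊢ (q0, 2, XXZ)
No transition applies at (q0, 2, XXZ); input not fully consumed.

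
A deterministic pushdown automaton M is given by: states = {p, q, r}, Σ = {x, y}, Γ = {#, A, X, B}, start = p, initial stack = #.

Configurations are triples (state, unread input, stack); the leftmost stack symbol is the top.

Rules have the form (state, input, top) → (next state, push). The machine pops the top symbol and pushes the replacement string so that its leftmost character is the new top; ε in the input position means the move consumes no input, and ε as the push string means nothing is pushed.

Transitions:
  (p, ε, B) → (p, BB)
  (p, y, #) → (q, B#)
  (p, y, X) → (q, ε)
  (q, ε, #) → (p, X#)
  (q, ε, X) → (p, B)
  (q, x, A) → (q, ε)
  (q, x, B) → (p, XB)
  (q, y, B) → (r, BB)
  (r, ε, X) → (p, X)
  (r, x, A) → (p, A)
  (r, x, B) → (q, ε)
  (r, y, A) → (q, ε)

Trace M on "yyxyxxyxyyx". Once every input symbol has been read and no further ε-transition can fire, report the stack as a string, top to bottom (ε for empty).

B#

(p, yyxyxxyxyyx, #)
  read y, top #: go to q, push B# → (q, yxyxxyxyyx, B#)
  read y, top B: go to r, push BB → (r, xyxxyxyyx, BB#)
  read x, top B: go to q, push ε → (q, yxxyxyyx, B#)
  read y, top B: go to r, push BB → (r, xxyxyyx, BB#)
  read x, top B: go to q, push ε → (q, xyxyyx, B#)
  read x, top B: go to p, push XB → (p, yxyyx, XB#)
  read y, top X: go to q, push ε → (q, xyyx, B#)
  read x, top B: go to p, push XB → (p, yyx, XB#)
  read y, top X: go to q, push ε → (q, yx, B#)
  read y, top B: go to r, push BB → (r, x, BB#)
  read x, top B: go to q, push ε → (q, ε, B#)
All input consumed in state q with stack B#.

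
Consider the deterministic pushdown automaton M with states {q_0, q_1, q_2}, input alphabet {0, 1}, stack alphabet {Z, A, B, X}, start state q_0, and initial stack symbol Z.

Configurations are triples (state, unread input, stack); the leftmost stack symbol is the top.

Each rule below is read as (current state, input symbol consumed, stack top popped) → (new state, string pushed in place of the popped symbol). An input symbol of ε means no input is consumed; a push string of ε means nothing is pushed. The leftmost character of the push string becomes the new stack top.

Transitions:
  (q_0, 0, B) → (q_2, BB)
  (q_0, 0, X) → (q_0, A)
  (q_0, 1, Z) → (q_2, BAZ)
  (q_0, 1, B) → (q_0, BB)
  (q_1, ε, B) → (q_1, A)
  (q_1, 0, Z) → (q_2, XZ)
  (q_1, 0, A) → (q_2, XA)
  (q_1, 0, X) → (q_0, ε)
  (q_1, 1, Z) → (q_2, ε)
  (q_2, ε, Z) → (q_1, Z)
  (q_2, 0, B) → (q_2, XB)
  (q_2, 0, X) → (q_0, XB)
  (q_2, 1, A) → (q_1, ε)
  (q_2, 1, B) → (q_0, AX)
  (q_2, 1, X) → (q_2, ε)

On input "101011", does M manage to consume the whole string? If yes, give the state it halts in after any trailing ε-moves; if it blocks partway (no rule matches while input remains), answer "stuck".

q_0

(q_0, 101011, Z)
  read 1, top Z: go to q_2, push BAZ → (q_2, 01011, BAZ)
  read 0, top B: go to q_2, push XB → (q_2, 1011, XBAZ)
  read 1, top X: go to q_2, push ε → (q_2, 011, BAZ)
  read 0, top B: go to q_2, push XB → (q_2, 11, XBAZ)
  read 1, top X: go to q_2, push ε → (q_2, 1, BAZ)
  read 1, top B: go to q_0, push AX → (q_0, ε, AXAZ)
All input consumed; M is in state q_0.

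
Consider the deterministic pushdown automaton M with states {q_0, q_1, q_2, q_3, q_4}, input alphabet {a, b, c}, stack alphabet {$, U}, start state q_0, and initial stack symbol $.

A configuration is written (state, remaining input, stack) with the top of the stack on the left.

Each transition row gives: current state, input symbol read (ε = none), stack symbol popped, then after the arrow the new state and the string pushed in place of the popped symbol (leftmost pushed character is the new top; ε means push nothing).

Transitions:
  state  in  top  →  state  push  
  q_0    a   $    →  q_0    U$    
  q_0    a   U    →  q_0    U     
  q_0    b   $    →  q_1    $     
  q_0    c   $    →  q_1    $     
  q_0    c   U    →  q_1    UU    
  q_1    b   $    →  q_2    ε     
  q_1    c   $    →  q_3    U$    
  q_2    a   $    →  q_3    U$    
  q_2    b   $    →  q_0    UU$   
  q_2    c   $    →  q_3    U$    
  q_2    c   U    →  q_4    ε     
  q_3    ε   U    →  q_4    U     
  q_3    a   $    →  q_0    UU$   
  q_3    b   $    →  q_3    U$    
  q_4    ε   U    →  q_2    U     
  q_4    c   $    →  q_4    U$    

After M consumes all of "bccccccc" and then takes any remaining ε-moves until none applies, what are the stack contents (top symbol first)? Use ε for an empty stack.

(q_0, bccccccc, $)
  read b, top $: go to q_1, push $ → (q_1, ccccccc, $)
  read c, top $: go to q_3, push U$ → (q_3, cccccc, U$)
  ε-move, top U: go to q_4, push U → (q_4, cccccc, U$)
  ε-move, top U: go to q_2, push U → (q_2, cccccc, U$)
  read c, top U: go to q_4, push ε → (q_4, ccccc, $)
  read c, top $: go to q_4, push U$ → (q_4, cccc, U$)
  ε-move, top U: go to q_2, push U → (q_2, cccc, U$)
  read c, top U: go to q_4, push ε → (q_4, ccc, $)
  read c, top $: go to q_4, push U$ → (q_4, cc, U$)
  ε-move, top U: go to q_2, push U → (q_2, cc, U$)
  read c, top U: go to q_4, push ε → (q_4, c, $)
  read c, top $: go to q_4, push U$ → (q_4, ε, U$)
  ε-move, top U: go to q_2, push U → (q_2, ε, U$)
All input consumed in state q_2 with stack U$.

U$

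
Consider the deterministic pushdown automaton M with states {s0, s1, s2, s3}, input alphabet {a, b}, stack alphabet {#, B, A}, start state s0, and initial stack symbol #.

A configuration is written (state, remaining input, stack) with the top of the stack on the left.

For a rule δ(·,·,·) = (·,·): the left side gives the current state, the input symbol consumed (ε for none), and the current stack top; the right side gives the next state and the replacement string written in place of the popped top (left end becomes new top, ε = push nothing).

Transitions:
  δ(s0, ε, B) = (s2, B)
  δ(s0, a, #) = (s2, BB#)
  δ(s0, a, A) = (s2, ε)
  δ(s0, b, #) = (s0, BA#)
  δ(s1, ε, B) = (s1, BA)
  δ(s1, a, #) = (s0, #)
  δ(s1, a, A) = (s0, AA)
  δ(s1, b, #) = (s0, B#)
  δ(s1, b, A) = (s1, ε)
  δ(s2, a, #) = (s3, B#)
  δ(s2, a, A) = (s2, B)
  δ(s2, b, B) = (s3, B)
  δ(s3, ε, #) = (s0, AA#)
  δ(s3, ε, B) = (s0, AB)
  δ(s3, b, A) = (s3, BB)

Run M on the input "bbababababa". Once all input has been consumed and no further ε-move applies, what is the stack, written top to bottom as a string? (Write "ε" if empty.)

BA#

(s0, bbababababa, #)
  read b, top #: go to s0, push BA# → (s0, bababababa, BA#)
  ε-move, top B: go to s2, push B → (s2, bababababa, BA#)
  read b, top B: go to s3, push B → (s3, ababababa, BA#)
  ε-move, top B: go to s0, push AB → (s0, ababababa, ABA#)
  read a, top A: go to s2, push ε → (s2, babababa, BA#)
  read b, top B: go to s3, push B → (s3, abababa, BA#)
  ε-move, top B: go to s0, push AB → (s0, abababa, ABA#)
  read a, top A: go to s2, push ε → (s2, bababa, BA#)
  read b, top B: go to s3, push B → (s3, ababa, BA#)
  ε-move, top B: go to s0, push AB → (s0, ababa, ABA#)
  read a, top A: go to s2, push ε → (s2, baba, BA#)
  read b, top B: go to s3, push B → (s3, aba, BA#)
  ε-move, top B: go to s0, push AB → (s0, aba, ABA#)
  read a, top A: go to s2, push ε → (s2, ba, BA#)
  read b, top B: go to s3, push B → (s3, a, BA#)
  ε-move, top B: go to s0, push AB → (s0, a, ABA#)
  read a, top A: go to s2, push ε → (s2, ε, BA#)
All input consumed in state s2 with stack BA#.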